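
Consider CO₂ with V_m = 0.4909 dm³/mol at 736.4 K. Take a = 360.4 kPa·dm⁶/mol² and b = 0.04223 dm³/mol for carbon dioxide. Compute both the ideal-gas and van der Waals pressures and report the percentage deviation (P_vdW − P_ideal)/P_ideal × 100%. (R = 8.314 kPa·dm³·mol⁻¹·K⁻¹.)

-2.58 %

Ideal: P_ideal = RT/V_m = (8.314)(736.4)/0.4909 = 12471.8 kPa
vdW: P = RT/(V_m − b) − a/V_m² = 6122.43/0.448670 − 360.4/0.240983 = 13645.7 − 1495.54 = 12150.2 kPa
% deviation = (12150.2 − 12471.8)/12471.8 × 100% = -2.58%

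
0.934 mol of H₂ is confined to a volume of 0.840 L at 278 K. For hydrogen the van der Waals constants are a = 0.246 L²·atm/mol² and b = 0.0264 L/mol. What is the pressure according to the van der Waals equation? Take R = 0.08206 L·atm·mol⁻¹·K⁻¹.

P = nRT/(V − nb) − a n²/V²
nRT/(V − nb) = (0.934)(0.08206)(278)/(0.840 − 0.934×0.0264) = 21.307/0.81534 = 26.133 atm
a n²/V² = (0.246)(0.934)²/(0.840)² = 0.30414 atm
P = 26.133 − 0.30414 = 25.83 atm

P ≈ 25.83 atm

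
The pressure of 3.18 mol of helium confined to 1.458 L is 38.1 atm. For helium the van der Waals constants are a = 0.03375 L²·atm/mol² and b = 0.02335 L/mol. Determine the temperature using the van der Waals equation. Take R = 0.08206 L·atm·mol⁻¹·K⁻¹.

T = (P + a n²/V²)(V − nb)/(nR)
P + a n²/V² = 38.1 + (0.03375)(3.18)²/(1.458)² = 38.261 atm
V − nb = 1.458 − (3.18)(0.02335) = 1.3837 L
T = (38.261)(1.3837)/((3.18)(0.08206)) = 202.9 K

T ≈ 202.9 K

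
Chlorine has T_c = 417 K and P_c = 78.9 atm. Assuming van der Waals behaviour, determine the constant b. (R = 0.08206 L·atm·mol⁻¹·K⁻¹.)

b ≈ 0.05421 L/mol

From T_c = 8a/(27Rb) and P_c = a/(27b²): b = R T_c/(8 P_c).
b = (0.08206)(417)/(8×78.9) = 34.219/631.20 = 0.05421 L/mol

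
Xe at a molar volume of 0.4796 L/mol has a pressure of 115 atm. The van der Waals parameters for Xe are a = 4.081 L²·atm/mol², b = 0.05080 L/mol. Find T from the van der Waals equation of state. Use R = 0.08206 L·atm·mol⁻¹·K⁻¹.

T = (P + a/V_m²)(V_m − b)/R
P + a/V_m² = 115 + 4.081/(0.4796)² = 132.74 atm
V_m − b = 0.4796 − 0.05080 = 0.42880 L/mol
T = (132.74)(0.42880)/0.08206 = 693.6 K

T ≈ 693.6 K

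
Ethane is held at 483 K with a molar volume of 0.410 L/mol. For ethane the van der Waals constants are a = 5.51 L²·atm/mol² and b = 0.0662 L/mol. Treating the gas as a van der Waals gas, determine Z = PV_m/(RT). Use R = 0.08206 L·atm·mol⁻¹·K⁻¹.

Z ≈ 0.8535

P = RT/(V_m − b) − a/V_m² = (0.08206)(483)/(0.410 − 0.0662) − 5.51/(0.410)²
  = 39.635/0.34380 − 32.778 = 115.29 − 32.778 = 82.51 atm
Z = PV_m/(RT) = (82.51)(0.410)/((0.08206)(483)) = 33.829/39.635 = 0.8535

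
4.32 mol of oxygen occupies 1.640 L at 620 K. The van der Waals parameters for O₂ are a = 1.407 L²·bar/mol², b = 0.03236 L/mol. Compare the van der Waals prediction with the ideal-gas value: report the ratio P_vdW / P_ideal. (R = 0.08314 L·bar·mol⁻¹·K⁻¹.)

P_vdW / P_ideal ≈ 1.021

Ideal: P_ideal = nRT/V = (4.32)(0.08314)(620)/1.640 = 135.782 bar
vdW: P = nRT/(V − nb) − a n²/V² = 222.682/1.50020 − 26.2580/2.68960 = 148.435 − 9.76279 = 138.672 bar
Ratio = 138.672/135.782 = 1.021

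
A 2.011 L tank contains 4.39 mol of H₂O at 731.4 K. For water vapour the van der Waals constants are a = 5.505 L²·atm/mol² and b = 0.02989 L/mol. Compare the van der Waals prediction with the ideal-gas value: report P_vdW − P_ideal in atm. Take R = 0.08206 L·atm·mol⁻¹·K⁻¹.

ΔP ≈ -17.09 atm

Ideal: P_ideal = nRT/V = (4.39)(0.08206)(731.4)/2.011 = 131.020 atm
vdW: P = nRT/(V − nb) − a n²/V² = 263.482/1.87978 − 106.093/4.04412 = 140.166 − 26.2339 = 113.932 atm
ΔP = 113.932 − 131.020 = -17.09 atm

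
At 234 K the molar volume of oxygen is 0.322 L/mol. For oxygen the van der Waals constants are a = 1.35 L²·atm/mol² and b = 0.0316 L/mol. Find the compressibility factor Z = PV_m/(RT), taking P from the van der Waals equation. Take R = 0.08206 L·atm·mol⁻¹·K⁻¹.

Z ≈ 0.8905

P = RT/(V_m − b) − a/V_m² = (0.08206)(234)/(0.322 − 0.0316) − 1.35/(0.322)²
  = 19.202/0.29040 − 13.020 = 66.123 − 13.020 = 53.103 atm
Z = PV_m/(RT) = (53.103)(0.322)/((0.08206)(234)) = 17.099/19.202 = 0.8905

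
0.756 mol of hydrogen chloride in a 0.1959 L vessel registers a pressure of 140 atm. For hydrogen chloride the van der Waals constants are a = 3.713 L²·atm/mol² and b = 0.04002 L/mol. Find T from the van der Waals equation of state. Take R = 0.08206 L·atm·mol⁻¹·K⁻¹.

T ≈ 521.5 K

T = (P + a n²/V²)(V − nb)/(nR)
P + a n²/V² = 140 + (3.713)(0.756)²/(0.1959)² = 195.30 atm
V − nb = 0.1959 − (0.756)(0.04002) = 0.16564 L
T = (195.30)(0.16564)/((0.756)(0.08206)) = 521.5 K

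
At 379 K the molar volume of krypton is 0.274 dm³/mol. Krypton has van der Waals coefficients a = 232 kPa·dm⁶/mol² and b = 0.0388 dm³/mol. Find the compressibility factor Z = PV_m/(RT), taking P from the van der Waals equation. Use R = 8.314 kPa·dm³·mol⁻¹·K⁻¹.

P = RT/(V_m − b) − a/V_m² = (8.314)(379)/(0.274 − 0.0388) − 232/(0.274)²
  = 3151.0/0.23520 − 3090.2 = 13397 − 3090.2 = 10307 kPa
Z = PV_m/(RT) = (10307)(0.274)/((8.314)(379)) = 2824.1/3151.0 = 0.8963

Z ≈ 0.8963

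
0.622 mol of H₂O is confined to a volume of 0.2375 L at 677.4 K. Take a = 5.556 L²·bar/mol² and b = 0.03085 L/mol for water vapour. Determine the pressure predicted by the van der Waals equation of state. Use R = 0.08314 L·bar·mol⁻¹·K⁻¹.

P ≈ 122.4 bar

P = nRT/(V − nb) − a n²/V²
nRT/(V − nb) = (0.622)(0.08314)(677.4)/(0.2375 − 0.622×0.03085) = 35.030/0.21831 = 160.46 bar
a n²/V² = (5.556)(0.622)²/(0.2375)² = 38.108 bar
P = 160.46 − 38.108 = 122.4 bar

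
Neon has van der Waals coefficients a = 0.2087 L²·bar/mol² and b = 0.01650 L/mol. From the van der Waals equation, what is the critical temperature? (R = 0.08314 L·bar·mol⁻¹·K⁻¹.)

T_c ≈ 45.08 K

For a van der Waals gas, T_c = 8a/(27Rb).
T_c = 8×0.2087/(27×0.08314×0.01650) = 1.6696/0.037039 = 45.08 K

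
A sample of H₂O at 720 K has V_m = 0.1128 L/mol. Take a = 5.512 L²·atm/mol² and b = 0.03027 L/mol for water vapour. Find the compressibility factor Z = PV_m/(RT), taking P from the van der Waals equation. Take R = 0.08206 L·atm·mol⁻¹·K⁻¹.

P = RT/(V_m − b) − a/V_m² = (0.08206)(720)/(0.1128 − 0.03027) − 5.512/(0.1128)²
  = 59.083/0.082530 − 433.20 = 715.90 − 433.20 = 282.70 atm
Z = PV_m/(RT) = (282.70)(0.1128)/((0.08206)(720)) = 31.889/59.083 = 0.5397

Z ≈ 0.5397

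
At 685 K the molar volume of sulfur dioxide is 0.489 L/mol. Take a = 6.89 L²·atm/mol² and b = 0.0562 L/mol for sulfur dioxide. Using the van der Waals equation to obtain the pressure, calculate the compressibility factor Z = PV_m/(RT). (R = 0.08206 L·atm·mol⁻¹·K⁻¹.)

P = RT/(V_m − b) − a/V_m² = (0.08206)(685)/(0.489 − 0.0562) − 6.89/(0.489)²
  = 56.211/0.43280 − 28.814 = 129.88 − 28.814 = 101.07 atm
Z = PV_m/(RT) = (101.07)(0.489)/((0.08206)(685)) = 49.423/56.211 = 0.8792

Z ≈ 0.8792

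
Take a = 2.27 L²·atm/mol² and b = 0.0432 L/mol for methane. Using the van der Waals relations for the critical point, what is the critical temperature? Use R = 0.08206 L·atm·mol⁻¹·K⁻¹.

For a van der Waals gas, T_c = 8a/(27Rb).
T_c = 8×2.27/(27×0.08206×0.0432) = 18.160/0.095715 = 189.7 K

T_c ≈ 189.7 K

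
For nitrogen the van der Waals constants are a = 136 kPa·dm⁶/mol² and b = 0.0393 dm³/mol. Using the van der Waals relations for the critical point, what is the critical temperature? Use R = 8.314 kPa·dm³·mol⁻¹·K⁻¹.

For a van der Waals gas, T_c = 8a/(27Rb).
T_c = 8×136/(27×8.314×0.0393) = 1088.0/8.8220 = 123.3 K

T_c ≈ 123.3 K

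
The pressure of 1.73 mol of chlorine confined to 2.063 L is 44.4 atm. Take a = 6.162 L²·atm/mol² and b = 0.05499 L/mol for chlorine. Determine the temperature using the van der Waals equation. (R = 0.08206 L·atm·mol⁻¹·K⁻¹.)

T = (P + a n²/V²)(V − nb)/(nR)
P + a n²/V² = 44.4 + (6.162)(1.73)²/(2.063)² = 48.733 atm
V − nb = 2.063 − (1.73)(0.05499) = 1.9679 L
T = (48.733)(1.9679)/((1.73)(0.08206)) = 675.5 K

T ≈ 675.5 K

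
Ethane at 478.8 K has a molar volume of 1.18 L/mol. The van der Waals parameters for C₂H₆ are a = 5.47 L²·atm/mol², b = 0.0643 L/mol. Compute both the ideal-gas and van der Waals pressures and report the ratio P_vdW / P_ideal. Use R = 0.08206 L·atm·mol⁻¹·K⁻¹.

P_vdW / P_ideal ≈ 0.9396

Ideal: P_ideal = RT/V_m = (0.08206)(478.8)/1.18 = 33.2969 atm
vdW: P = RT/(V_m − b) − a/V_m² = 39.2903/1.11570 − 5.47/1.39240 = 35.2158 − 3.92847 = 31.2873 atm
Ratio = 31.2873/33.2969 = 0.9396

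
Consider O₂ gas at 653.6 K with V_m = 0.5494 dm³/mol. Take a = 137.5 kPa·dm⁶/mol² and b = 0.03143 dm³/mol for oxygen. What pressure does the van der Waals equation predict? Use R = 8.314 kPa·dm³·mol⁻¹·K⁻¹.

P = RT/(V_m − b) − a/V_m²
RT/(V_m − b) = (8.314)(653.6)/(0.5494 − 0.03143) = 5434.0/0.51797 = 10491 kPa
a/V_m² = 137.5/(0.5494)² = 455.54 kPa
P = 10491 − 455.54 = 10035 kPa

P ≈ 10035 kPa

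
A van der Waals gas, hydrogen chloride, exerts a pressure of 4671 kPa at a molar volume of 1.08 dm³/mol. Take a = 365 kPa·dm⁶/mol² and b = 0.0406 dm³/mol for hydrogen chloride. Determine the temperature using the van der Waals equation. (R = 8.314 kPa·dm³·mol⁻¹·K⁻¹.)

T ≈ 623.1 K

T = (P + a/V_m²)(V_m − b)/R
P + a/V_m² = 4671 + 365/(1.08)² = 4983.9 kPa
V_m − b = 1.08 − 0.0406 = 1.0394 dm³/mol
T = (4983.9)(1.0394)/8.314 = 623.1 K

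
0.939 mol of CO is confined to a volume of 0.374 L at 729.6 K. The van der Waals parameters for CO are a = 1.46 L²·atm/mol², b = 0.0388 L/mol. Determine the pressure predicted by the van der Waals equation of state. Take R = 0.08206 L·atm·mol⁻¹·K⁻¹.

P ≈ 157.3 atm

P = nRT/(V − nb) − a n²/V²
nRT/(V − nb) = (0.939)(0.08206)(729.6)/(0.374 − 0.939×0.0388) = 56.219/0.33757 = 166.54 atm
a n²/V² = (1.46)(0.939)²/(0.374)² = 9.2032 atm
P = 166.54 − 9.2032 = 157.3 atm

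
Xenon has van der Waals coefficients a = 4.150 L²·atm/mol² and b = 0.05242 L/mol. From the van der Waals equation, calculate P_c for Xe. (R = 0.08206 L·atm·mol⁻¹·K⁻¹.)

P_c ≈ 55.94 atm

For a van der Waals gas, P_c = a/(27b²).
P_c = 4.150/(27×(0.05242)²) = 4.150/0.074192 = 55.94 atm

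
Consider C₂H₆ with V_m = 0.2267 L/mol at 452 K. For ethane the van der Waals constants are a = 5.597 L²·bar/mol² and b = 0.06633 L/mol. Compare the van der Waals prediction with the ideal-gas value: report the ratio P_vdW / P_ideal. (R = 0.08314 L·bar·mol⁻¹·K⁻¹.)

Ideal: P_ideal = RT/V_m = (0.08314)(452)/0.2267 = 165.767 bar
vdW: P = RT/(V_m − b) − a/V_m² = 37.5793/0.160370 − 5.597/0.0513929 = 234.329 − 108.906 = 125.423 bar
Ratio = 125.423/165.767 = 0.7566

P_vdW / P_ideal ≈ 0.7566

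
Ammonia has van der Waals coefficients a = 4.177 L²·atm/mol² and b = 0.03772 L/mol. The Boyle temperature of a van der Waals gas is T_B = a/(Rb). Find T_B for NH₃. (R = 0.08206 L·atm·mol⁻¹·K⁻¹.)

For a van der Waals gas the second virial coefficient B₂ = b − a/(RT) vanishes at T_B = a/(Rb).
T_B = 4.177/(0.08206×0.03772) = 4.177/0.0030953 = 1349 K

T_B ≈ 1349 K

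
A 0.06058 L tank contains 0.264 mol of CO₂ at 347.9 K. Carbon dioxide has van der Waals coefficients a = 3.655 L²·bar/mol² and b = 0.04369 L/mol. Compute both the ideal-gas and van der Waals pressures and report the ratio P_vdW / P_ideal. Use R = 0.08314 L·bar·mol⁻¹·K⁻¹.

P_vdW / P_ideal ≈ 0.6845

Ideal: P_ideal = nRT/V = (0.264)(0.08314)(347.9)/0.06058 = 126.049 bar
vdW: P = nRT/(V − nb) − a n²/V² = 7.63604/0.0490458 − 0.254739/0.00366994 = 155.692 − 69.4123 = 86.280 bar
Ratio = 86.280/126.049 = 0.6845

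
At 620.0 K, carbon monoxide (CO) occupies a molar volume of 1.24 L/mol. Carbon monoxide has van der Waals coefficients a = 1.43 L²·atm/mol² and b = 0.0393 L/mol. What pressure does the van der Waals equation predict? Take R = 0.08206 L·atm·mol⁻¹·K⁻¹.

P = RT/(V_m − b) − a/V_m²
RT/(V_m − b) = (0.08206)(620.0)/(1.24 − 0.0393) = 50.877/1.2007 = 42.373 atm
a/V_m² = 1.43/(1.24)² = 0.93002 atm
P = 42.373 − 0.93002 = 41.44 atm

P ≈ 41.44 atm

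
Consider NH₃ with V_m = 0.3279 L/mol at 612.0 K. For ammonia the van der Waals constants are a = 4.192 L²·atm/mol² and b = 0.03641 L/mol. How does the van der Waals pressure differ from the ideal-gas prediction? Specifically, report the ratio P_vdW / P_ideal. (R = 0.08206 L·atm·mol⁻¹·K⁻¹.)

P_vdW / P_ideal ≈ 0.8703

Ideal: P_ideal = RT/V_m = (0.08206)(612.0)/0.3279 = 153.159 atm
vdW: P = RT/(V_m − b) − a/V_m² = 50.2207/0.291490 − 4.192/0.107518 = 172.290 − 38.9888 = 133.301 atm
Ratio = 133.301/153.159 = 0.8703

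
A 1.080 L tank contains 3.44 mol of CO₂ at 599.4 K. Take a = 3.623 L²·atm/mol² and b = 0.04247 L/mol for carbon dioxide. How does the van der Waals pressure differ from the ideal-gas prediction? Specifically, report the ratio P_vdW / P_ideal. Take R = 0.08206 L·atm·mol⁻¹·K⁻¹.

P_vdW / P_ideal ≈ 0.9218

Ideal: P_ideal = nRT/V = (3.44)(0.08206)(599.4)/1.080 = 156.669 atm
vdW: P = nRT/(V − nb) − a n²/V² = 169.202/0.933903 − 42.8731/1.16640 = 181.177 − 36.7568 = 144.420 atm
Ratio = 144.420/156.669 = 0.9218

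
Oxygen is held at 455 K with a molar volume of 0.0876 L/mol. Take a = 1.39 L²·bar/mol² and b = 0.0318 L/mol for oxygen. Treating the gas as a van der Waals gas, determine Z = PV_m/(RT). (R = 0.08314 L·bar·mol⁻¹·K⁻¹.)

P = RT/(V_m − b) − a/V_m² = (0.08314)(455)/(0.0876 − 0.0318) − 1.39/(0.0876)²
  = 37.829/0.055800 − 181.14 = 677.94 − 181.14 = 496.80 bar
Z = PV_m/(RT) = (496.80)(0.0876)/((0.08314)(455)) = 43.520/37.829 = 1.150

Z ≈ 1.150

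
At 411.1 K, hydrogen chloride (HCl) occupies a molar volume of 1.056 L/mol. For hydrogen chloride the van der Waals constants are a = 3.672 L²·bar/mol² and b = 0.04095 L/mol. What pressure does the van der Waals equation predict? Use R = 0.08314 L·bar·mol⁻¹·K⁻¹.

P ≈ 30.38 bar

P = RT/(V_m − b) − a/V_m²
RT/(V_m − b) = (0.08314)(411.1)/(1.056 − 0.04095) = 34.179/1.0151 = 33.671 bar
a/V_m² = 3.672/(1.056)² = 3.2929 bar
P = 33.671 − 3.2929 = 30.38 bar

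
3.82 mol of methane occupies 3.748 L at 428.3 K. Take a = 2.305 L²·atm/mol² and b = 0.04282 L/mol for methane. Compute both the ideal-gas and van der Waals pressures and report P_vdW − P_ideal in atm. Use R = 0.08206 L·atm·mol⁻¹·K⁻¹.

ΔP ≈ -0.760 atm

Ideal: P_ideal = nRT/V = (3.82)(0.08206)(428.3)/3.748 = 35.8215 atm
vdW: P = nRT/(V − nb) − a n²/V² = 134.259/3.58443 − 33.6355/14.0475 = 37.4562 − 2.39441 = 35.0618 atm
ΔP = 35.0618 − 35.8215 = -0.760 atm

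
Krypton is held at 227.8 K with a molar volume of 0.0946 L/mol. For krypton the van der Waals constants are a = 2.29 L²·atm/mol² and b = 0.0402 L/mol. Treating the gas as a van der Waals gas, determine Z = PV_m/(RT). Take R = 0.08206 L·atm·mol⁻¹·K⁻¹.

Z ≈ 0.4440

P = RT/(V_m − b) − a/V_m² = (0.08206)(227.8)/(0.0946 − 0.0402) − 2.29/(0.0946)²
  = 18.693/0.054400 − 255.89 = 343.62 − 255.89 = 87.73 atm
Z = PV_m/(RT) = (87.73)(0.0946)/((0.08206)(227.8)) = 8.2993/18.693 = 0.4440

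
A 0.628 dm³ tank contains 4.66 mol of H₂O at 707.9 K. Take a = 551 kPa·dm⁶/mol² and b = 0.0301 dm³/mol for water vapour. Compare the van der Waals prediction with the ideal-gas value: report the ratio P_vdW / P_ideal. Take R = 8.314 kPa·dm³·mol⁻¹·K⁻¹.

P_vdW / P_ideal ≈ 0.5929

Ideal: P_ideal = nRT/V = (4.66)(8.314)(707.9)/0.628 = 43672.5 kPa
vdW: P = nRT/(V − nb) − a n²/V² = 27426.3/0.487734 − 11965.3/0.394384 = 56232.1 − 30339.2 = 25892.9 kPa
Ratio = 25892.9/43672.5 = 0.5929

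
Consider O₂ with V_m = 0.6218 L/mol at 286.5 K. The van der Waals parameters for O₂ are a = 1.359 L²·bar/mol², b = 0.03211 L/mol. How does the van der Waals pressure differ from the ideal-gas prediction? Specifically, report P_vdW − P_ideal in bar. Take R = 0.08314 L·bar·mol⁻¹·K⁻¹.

ΔP ≈ -1.429 bar

Ideal: P_ideal = RT/V_m = (0.08314)(286.5)/0.6218 = 38.3075 bar
vdW: P = RT/(V_m − b) − a/V_m² = 23.8196/0.589690 − 1.359/0.386635 = 40.3934 − 3.51494 = 36.8785 bar
ΔP = 36.8785 − 38.3075 = -1.429 bar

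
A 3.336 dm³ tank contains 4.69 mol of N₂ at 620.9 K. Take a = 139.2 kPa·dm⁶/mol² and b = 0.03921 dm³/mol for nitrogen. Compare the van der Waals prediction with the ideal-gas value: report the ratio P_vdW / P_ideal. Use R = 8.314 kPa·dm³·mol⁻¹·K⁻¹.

P_vdW / P_ideal ≈ 1.020

Ideal: P_ideal = nRT/V = (4.69)(8.314)(620.9)/3.336 = 7257.36 kPa
vdW: P = nRT/(V − nb) − a n²/V² = 24210.5/3.15211 − 3061.86/11.1289 = 7680.73 − 275.127 = 7405.60 kPa
Ratio = 7405.60/7257.36 = 1.020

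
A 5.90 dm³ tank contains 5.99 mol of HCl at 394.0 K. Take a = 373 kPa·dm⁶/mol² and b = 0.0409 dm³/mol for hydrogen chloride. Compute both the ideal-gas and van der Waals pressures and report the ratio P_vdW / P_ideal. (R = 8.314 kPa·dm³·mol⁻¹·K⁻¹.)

P_vdW / P_ideal ≈ 0.9277

Ideal: P_ideal = nRT/V = (5.99)(8.314)(394.0)/5.90 = 3325.68 kPa
vdW: P = nRT/(V − nb) − a n²/V² = 19621.5/5.65501 − 13383.3/34.8100 = 3469.76 − 384.467 = 3085.29 kPa
Ratio = 3085.29/3325.68 = 0.9277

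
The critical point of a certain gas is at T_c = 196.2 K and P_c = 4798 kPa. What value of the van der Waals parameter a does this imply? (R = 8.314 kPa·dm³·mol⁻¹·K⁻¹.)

a ≈ 234.0 kPa·dm⁶/mol²

From T_c = 8a/(27Rb) and P_c = a/(27b²): a = 27 R² T_c²/(64 P_c).
a = 27×(8.314)²×(196.2)²/(64×4798) = 71842562/307072 = 234.0 kPa·dm⁶/mol²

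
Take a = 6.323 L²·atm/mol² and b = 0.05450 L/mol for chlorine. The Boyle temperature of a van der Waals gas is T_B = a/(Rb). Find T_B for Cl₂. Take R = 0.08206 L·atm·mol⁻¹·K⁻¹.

For a van der Waals gas the second virial coefficient B₂ = b − a/(RT) vanishes at T_B = a/(Rb).
T_B = 6.323/(0.08206×0.05450) = 6.323/0.0044723 = 1414 K

T_B ≈ 1414 K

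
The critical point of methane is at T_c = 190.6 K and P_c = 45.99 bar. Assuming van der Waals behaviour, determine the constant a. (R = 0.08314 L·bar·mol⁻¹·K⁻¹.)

a ≈ 2.303 L²·bar/mol²

From T_c = 8a/(27Rb) and P_c = a/(27b²): a = 27 R² T_c²/(64 P_c).
a = 27×(0.08314)²×(190.6)²/(64×45.99) = 6780.0/2943.4 = 2.303 L²·bar/mol²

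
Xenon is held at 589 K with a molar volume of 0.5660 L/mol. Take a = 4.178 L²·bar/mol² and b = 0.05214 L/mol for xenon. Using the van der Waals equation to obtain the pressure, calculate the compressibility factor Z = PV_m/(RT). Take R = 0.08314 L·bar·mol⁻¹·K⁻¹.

P = RT/(V_m − b) − a/V_m² = (0.08314)(589)/(0.5660 − 0.05214) − 4.178/(0.5660)²
  = 48.969/0.51386 − 13.042 = 95.296 − 13.042 = 82.254 bar
Z = PV_m/(RT) = (82.254)(0.5660)/((0.08314)(589)) = 46.556/48.969 = 0.9507

Z ≈ 0.9507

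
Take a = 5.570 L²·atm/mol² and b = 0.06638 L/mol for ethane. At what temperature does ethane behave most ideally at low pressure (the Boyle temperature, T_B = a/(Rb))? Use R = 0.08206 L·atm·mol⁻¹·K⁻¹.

T_B ≈ 1023 K

For a van der Waals gas the second virial coefficient B₂ = b − a/(RT) vanishes at T_B = a/(Rb).
T_B = 5.570/(0.08206×0.06638) = 5.570/0.0054471 = 1023 K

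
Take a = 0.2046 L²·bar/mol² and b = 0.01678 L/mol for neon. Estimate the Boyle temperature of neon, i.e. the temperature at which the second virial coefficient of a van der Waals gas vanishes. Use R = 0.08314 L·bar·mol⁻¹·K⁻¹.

For a van der Waals gas the second virial coefficient B₂ = b − a/(RT) vanishes at T_B = a/(Rb).
T_B = 0.2046/(0.08314×0.01678) = 0.2046/0.0013951 = 146.7 K

T_B ≈ 146.7 K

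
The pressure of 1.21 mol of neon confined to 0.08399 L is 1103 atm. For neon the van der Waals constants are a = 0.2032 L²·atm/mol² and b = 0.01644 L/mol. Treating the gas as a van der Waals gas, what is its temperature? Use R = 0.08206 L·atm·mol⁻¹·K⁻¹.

T = (P + a n²/V²)(V − nb)/(nR)
P + a n²/V² = 1103 + (0.2032)(1.21)²/(0.08399)² = 1145.2 atm
V − nb = 0.08399 − (1.21)(0.01644) = 0.064098 L
T = (1145.2)(0.064098)/((1.21)(0.08206)) = 739.3 K

T ≈ 739.3 K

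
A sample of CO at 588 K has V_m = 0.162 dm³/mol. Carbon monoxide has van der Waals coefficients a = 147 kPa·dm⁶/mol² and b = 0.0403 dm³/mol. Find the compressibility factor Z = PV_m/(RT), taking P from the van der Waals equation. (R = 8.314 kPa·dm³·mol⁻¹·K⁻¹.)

Z ≈ 1.146

P = RT/(V_m − b) − a/V_m² = (8.314)(588)/(0.162 − 0.0403) − 147/(0.162)²
  = 4888.6/0.12170 − 5601.3 = 40169 − 5601.3 = 34568 kPa
Z = PV_m/(RT) = (34568)(0.162)/((8.314)(588)) = 5600.0/4888.6 = 1.146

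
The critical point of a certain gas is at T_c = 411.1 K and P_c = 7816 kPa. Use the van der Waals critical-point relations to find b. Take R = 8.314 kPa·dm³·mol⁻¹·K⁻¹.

From T_c = 8a/(27Rb) and P_c = a/(27b²): b = R T_c/(8 P_c).
b = (8.314)(411.1)/(8×7816) = 3417.9/62528 = 0.05466 dm³/mol

b ≈ 0.05466 dm³/mol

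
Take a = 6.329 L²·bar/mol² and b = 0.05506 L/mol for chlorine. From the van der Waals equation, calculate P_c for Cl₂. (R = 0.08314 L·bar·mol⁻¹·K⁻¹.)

P_c ≈ 77.32 bar

For a van der Waals gas, P_c = a/(27b²).
P_c = 6.329/(27×(0.05506)²) = 6.329/0.081853 = 77.32 bar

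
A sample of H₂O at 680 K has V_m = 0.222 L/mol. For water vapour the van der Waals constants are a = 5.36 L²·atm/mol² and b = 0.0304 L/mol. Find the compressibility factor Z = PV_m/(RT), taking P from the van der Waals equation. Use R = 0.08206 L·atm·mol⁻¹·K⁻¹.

Z ≈ 0.7260

P = RT/(V_m − b) − a/V_m² = (0.08206)(680)/(0.222 − 0.0304) − 5.36/(0.222)²
  = 55.801/0.19160 − 108.76 = 291.24 − 108.76 = 182.48 atm
Z = PV_m/(RT) = (182.48)(0.222)/((0.08206)(680)) = 40.511/55.801 = 0.7260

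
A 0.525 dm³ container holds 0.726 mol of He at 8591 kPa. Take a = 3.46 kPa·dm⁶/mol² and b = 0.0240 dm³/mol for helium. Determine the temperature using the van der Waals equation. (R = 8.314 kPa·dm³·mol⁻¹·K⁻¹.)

T = (P + a n²/V²)(V − nb)/(nR)
P + a n²/V² = 8591 + (3.46)(0.726)²/(0.525)² = 8597.6 kPa
V − nb = 0.525 − (0.726)(0.0240) = 0.50758 dm³
T = (8597.6)(0.50758)/((0.726)(8.314)) = 723.0 K

T ≈ 723.0 K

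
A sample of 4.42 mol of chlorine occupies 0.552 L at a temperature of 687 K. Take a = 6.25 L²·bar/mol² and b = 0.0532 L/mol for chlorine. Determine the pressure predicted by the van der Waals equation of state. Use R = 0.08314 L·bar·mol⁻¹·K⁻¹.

P ≈ 396.0 bar

P = nRT/(V − nb) − a n²/V²
nRT/(V − nb) = (4.42)(0.08314)(687)/(0.552 − 4.42×0.0532) = 252.46/0.31686 = 796.76 bar
a n²/V² = (6.25)(4.42)²/(0.552)² = 400.72 bar
P = 796.76 − 400.72 = 396.0 bar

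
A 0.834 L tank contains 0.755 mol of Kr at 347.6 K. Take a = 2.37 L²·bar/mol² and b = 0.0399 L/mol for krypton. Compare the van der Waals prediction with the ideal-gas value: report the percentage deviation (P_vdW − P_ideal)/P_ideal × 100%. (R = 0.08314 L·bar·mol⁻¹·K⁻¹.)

Ideal: P_ideal = nRT/V = (0.755)(0.08314)(347.6)/0.834 = 26.1620 bar
vdW: P = nRT/(V − nb) − a n²/V² = 21.8191/0.803876 − 1.35096/0.695556 = 27.1424 − 1.94227 = 25.2001 bar
% deviation = (25.2001 − 26.1620)/26.1620 × 100% = -3.68%

-3.68 %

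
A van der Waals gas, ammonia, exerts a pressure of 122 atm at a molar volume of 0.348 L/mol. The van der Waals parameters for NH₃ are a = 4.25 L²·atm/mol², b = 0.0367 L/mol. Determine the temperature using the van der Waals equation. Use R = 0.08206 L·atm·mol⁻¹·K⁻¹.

T ≈ 595.9 K

T = (P + a/V_m²)(V_m − b)/R
P + a/V_m² = 122 + 4.25/(0.348)² = 157.09 atm
V_m − b = 0.348 − 0.0367 = 0.31130 L/mol
T = (157.09)(0.31130)/0.08206 = 595.9 K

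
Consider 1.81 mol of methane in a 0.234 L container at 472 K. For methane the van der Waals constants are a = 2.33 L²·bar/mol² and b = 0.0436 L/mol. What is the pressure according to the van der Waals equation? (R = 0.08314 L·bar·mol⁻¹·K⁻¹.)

P ≈ 318.6 bar

P = nRT/(V − nb) − a n²/V²
nRT/(V − nb) = (1.81)(0.08314)(472)/(0.234 − 1.81×0.0436) = 71.028/0.15508 = 458.01 bar
a n²/V² = (2.33)(1.81)²/(0.234)² = 139.41 bar
P = 458.01 − 139.41 = 318.6 bar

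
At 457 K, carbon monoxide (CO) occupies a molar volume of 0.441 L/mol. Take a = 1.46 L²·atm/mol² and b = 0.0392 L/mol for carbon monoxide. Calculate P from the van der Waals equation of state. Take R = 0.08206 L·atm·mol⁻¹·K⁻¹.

P ≈ 85.83 atm

P = RT/(V_m − b) − a/V_m²
RT/(V_m − b) = (0.08206)(457)/(0.441 − 0.0392) = 37.501/0.40180 = 93.333 atm
a/V_m² = 1.46/(0.441)² = 7.5072 atm
P = 93.333 − 7.5072 = 85.83 atm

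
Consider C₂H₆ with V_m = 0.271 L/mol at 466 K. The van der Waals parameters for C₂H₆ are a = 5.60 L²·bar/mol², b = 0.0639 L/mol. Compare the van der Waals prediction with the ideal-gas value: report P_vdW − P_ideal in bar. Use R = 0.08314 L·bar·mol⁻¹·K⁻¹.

ΔP ≈ -32.14 bar

Ideal: P_ideal = RT/V_m = (0.08314)(466)/0.271 = 142.964 bar
vdW: P = RT/(V_m − b) − a/V_m² = 38.7432/0.207100 − 5.60/0.0734410 = 187.075 − 76.2517 = 110.823 bar
ΔP = 110.823 − 142.964 = -32.14 bar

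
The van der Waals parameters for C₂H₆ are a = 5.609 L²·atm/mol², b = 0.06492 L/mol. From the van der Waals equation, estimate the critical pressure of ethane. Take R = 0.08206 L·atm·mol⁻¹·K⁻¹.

For a van der Waals gas, P_c = a/(27b²).
P_c = 5.609/(27×(0.06492)²) = 5.609/0.11379 = 49.29 atm

P_c ≈ 49.29 atm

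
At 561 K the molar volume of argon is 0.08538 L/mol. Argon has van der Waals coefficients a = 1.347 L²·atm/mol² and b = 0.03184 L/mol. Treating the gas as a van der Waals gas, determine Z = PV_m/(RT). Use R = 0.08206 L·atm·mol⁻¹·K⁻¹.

P = RT/(V_m − b) − a/V_m² = (0.08206)(561)/(0.08538 − 0.03184) − 1.347/(0.08538)²
  = 46.036/0.053540 − 184.78 = 859.84 − 184.78 = 675.06 atm
Z = PV_m/(RT) = (675.06)(0.08538)/((0.08206)(561)) = 57.637/46.036 = 1.252

Z ≈ 1.252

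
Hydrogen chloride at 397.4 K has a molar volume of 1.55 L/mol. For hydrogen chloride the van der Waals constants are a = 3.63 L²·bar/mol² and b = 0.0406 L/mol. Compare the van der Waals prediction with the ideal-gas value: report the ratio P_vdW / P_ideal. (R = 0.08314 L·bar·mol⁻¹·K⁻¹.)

Ideal: P_ideal = RT/V_m = (0.08314)(397.4)/1.55 = 21.3160 bar
vdW: P = RT/(V_m − b) − a/V_m² = 33.0398/1.50940 − 3.63/2.40250 = 21.8894 − 1.51093 = 20.3785 bar
Ratio = 20.3785/21.3160 = 0.9560

P_vdW / P_ideal ≈ 0.9560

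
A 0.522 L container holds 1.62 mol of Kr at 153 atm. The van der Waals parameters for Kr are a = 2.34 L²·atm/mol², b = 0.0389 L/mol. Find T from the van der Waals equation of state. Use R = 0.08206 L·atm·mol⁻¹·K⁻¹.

T ≈ 606.1 K

T = (P + a n²/V²)(V − nb)/(nR)
P + a n²/V² = 153 + (2.34)(1.62)²/(0.522)² = 175.54 atm
V − nb = 0.522 − (1.62)(0.0389) = 0.45898 L
T = (175.54)(0.45898)/((1.62)(0.08206)) = 606.1 K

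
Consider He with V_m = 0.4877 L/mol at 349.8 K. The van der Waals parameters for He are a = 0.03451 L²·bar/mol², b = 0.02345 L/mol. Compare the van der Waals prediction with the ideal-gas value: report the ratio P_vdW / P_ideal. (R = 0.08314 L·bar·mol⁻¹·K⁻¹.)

P_vdW / P_ideal ≈ 1.048

Ideal: P_ideal = RT/V_m = (0.08314)(349.8)/0.4877 = 59.6317 bar
vdW: P = RT/(V_m − b) − a/V_m² = 29.0824/0.464250 − 0.03451/0.237851 = 62.6438 − 0.145091 = 62.4987 bar
Ratio = 62.4987/59.6317 = 1.048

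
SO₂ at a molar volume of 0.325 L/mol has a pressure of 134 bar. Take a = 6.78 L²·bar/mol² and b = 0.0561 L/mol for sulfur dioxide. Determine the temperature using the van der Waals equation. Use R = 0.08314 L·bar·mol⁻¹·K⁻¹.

T ≈ 641.0 K

T = (P + a/V_m²)(V_m − b)/R
P + a/V_m² = 134 + 6.78/(0.325)² = 198.19 bar
V_m − b = 0.325 − 0.0561 = 0.26890 L/mol
T = (198.19)(0.26890)/0.08314 = 641.0 K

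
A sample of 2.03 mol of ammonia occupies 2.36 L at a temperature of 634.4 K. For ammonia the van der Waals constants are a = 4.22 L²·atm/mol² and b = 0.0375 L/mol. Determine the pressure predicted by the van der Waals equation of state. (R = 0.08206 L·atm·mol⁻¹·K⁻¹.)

P ≈ 43.15 atm

P = nRT/(V − nb) − a n²/V²
nRT/(V − nb) = (2.03)(0.08206)(634.4)/(2.36 − 2.03×0.0375) = 105.68/2.2839 = 46.272 atm
a n²/V² = (4.22)(2.03)²/(2.36)² = 3.1223 atm
P = 46.272 − 3.1223 = 43.15 atm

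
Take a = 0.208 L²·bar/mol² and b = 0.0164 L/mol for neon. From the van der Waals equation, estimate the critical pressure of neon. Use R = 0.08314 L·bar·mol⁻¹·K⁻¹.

P_c ≈ 28.64 bar

For a van der Waals gas, P_c = a/(27b²).
P_c = 0.208/(27×(0.0164)²) = 0.208/0.0072619 = 28.64 bar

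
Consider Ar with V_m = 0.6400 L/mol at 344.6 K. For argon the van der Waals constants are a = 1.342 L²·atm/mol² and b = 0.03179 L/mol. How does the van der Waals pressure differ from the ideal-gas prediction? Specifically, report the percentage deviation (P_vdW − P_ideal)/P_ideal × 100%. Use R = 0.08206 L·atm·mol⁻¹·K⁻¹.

Ideal: P_ideal = RT/V_m = (0.08206)(344.6)/0.6400 = 44.1842 atm
vdW: P = RT/(V_m − b) − a/V_m² = 28.2779/0.608210 − 1.342/0.409600 = 46.4936 − 3.27637 = 43.2172 atm
% deviation = (43.2172 − 44.1842)/44.1842 × 100% = -2.19%

-2.19 %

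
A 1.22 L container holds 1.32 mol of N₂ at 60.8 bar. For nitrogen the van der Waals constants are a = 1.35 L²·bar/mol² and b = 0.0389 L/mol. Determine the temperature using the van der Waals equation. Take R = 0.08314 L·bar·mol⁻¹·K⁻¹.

T = (P + a n²/V²)(V − nb)/(nR)
P + a n²/V² = 60.8 + (1.35)(1.32)²/(1.22)² = 62.380 bar
V − nb = 1.22 − (1.32)(0.0389) = 1.1687 L
T = (62.380)(1.1687)/((1.32)(0.08314)) = 664.3 K

T ≈ 664.3 K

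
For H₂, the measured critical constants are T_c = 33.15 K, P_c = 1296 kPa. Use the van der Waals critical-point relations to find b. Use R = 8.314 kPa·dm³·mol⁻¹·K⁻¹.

b ≈ 0.02658 dm³/mol

From T_c = 8a/(27Rb) and P_c = a/(27b²): b = R T_c/(8 P_c).
b = (8.314)(33.15)/(8×1296) = 275.61/10368 = 0.02658 dm³/mol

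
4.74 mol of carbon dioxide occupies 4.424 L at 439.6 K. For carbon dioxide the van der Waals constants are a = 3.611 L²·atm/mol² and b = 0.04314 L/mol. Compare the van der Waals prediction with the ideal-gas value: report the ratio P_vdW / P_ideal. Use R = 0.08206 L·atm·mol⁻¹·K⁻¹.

Ideal: P_ideal = nRT/V = (4.74)(0.08206)(439.6)/4.424 = 38.6503 atm
vdW: P = nRT/(V − nb) − a n²/V² = 170.989/4.21952 − 81.1305/19.5718 = 40.5233 − 4.14528 = 36.3780 atm
Ratio = 36.3780/38.6503 = 0.9412

P_vdW / P_ideal ≈ 0.9412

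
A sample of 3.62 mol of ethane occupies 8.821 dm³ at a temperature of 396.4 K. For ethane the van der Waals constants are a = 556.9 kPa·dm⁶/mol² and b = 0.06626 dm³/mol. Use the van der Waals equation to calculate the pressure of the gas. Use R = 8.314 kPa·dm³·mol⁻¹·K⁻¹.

P ≈ 1297 kPa

P = nRT/(V − nb) − a n²/V²
nRT/(V − nb) = (3.62)(8.314)(396.4)/(8.821 − 3.62×0.06626) = 11930/8.5811 = 1390.3 kPa
a n²/V² = (556.9)(3.62)²/(8.821)² = 93.790 kPa
P = 1390.3 − 93.790 = 1297 kPa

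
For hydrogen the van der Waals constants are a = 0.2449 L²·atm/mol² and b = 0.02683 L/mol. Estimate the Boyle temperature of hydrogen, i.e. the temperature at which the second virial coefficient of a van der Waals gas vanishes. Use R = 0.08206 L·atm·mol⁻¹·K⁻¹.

T_B ≈ 111.2 K

For a van der Waals gas the second virial coefficient B₂ = b − a/(RT) vanishes at T_B = a/(Rb).
T_B = 0.2449/(0.08206×0.02683) = 0.2449/0.0022017 = 111.2 K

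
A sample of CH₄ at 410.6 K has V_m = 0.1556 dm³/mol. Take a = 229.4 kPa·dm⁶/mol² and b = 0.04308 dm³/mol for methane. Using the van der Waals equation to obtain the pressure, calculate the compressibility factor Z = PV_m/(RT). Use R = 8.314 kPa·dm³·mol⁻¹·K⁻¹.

Z ≈ 0.9510

P = RT/(V_m − b) − a/V_m² = (8.314)(410.6)/(0.1556 − 0.04308) − 229.4/(0.1556)²
  = 3413.7/0.11252 − 9474.9 = 30339 − 9474.9 = 20864 kPa
Z = PV_m/(RT) = (20864)(0.1556)/((8.314)(410.6)) = 3246.4/3413.7 = 0.9510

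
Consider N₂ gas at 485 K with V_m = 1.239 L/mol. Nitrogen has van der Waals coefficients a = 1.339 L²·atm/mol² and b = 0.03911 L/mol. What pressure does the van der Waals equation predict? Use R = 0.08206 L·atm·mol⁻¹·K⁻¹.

P = RT/(V_m − b) − a/V_m²
RT/(V_m − b) = (0.08206)(485)/(1.239 − 0.03911) = 39.799/1.1999 = 33.169 atm
a/V_m² = 1.339/(1.239)² = 0.87224 atm
P = 33.169 − 0.87224 = 32.30 atm

P ≈ 32.30 atm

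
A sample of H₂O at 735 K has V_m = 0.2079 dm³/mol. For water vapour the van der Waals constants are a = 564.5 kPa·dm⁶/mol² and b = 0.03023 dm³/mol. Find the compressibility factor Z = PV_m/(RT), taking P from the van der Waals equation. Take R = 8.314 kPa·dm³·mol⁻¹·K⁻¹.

Z ≈ 0.7258

P = RT/(V_m − b) − a/V_m² = (8.314)(735)/(0.2079 − 0.03023) − 564.5/(0.2079)²
  = 6110.8/0.17767 − 13060 = 34394 − 13060 = 21334 kPa
Z = PV_m/(RT) = (21334)(0.2079)/((8.314)(735)) = 4435.3/6110.8 = 0.7258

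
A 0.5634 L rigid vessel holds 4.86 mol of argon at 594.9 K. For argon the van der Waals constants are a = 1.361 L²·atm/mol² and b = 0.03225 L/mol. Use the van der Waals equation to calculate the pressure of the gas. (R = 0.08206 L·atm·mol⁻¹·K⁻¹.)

P ≈ 482.1 atm

P = nRT/(V − nb) − a n²/V²
nRT/(V − nb) = (4.86)(0.08206)(594.9)/(0.5634 − 4.86×0.03225) = 237.25/0.40667 = 583.40 atm
a n²/V² = (1.361)(4.86)²/(0.5634)² = 101.27 atm
P = 583.40 − 101.27 = 482.1 atm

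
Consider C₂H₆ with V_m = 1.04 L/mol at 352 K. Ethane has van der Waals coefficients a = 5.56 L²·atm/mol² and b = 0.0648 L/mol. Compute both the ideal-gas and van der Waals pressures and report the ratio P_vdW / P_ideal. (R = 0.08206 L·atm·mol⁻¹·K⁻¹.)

P_vdW / P_ideal ≈ 0.8814

Ideal: P_ideal = RT/V_m = (0.08206)(352)/1.04 = 27.7742 atm
vdW: P = RT/(V_m − b) − a/V_m² = 28.8851/0.975200 − 5.56/1.08160 = 29.6197 − 5.14053 = 24.4792 atm
Ratio = 24.4792/27.7742 = 0.8814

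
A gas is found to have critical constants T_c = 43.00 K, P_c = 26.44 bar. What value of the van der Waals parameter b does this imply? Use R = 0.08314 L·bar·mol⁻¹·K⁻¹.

From T_c = 8a/(27Rb) and P_c = a/(27b²): b = R T_c/(8 P_c).
b = (0.08314)(43.00)/(8×26.44) = 3.5750/211.52 = 0.01690 L/mol

b ≈ 0.01690 L/mol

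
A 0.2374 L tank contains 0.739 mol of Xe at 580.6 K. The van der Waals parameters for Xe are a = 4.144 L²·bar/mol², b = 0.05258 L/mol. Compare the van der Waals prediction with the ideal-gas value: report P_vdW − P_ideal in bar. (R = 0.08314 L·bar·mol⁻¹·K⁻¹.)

Ideal: P_ideal = nRT/V = (0.739)(0.08314)(580.6)/0.2374 = 150.263 bar
vdW: P = nRT/(V − nb) − a n²/V² = 35.6723/0.198543 − 2.26313/0.0563588 = 179.670 − 40.1558 = 139.514 bar
ΔP = 139.514 − 150.263 = -10.75 bar

ΔP ≈ -10.75 bar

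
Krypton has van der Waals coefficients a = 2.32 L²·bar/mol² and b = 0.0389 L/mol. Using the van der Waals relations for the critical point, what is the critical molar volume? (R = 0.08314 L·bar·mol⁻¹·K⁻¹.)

V_m,c ≈ 0.1167 L/mol

For a van der Waals gas, V_m,c = 3b.
V_m,c = 3×0.0389 = 0.1167 L/mol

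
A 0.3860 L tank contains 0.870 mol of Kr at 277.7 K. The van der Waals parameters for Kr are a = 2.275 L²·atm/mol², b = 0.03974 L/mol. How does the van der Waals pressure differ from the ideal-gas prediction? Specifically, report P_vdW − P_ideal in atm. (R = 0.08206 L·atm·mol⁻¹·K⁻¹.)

ΔP ≈ -6.504 atm

Ideal: P_ideal = nRT/V = (0.870)(0.08206)(277.7)/0.3860 = 51.3617 atm
vdW: P = nRT/(V − nb) − a n²/V² = 19.8256/0.351426 − 1.72195/0.148996 = 56.4147 − 11.5570 = 44.8577 atm
ΔP = 44.8577 − 51.3617 = -6.504 atm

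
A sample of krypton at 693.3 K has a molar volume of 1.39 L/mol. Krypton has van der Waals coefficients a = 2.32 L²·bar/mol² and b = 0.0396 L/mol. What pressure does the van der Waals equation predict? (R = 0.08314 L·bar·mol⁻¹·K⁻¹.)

P ≈ 41.48 bar

P = RT/(V_m − b) − a/V_m²
RT/(V_m − b) = (0.08314)(693.3)/(1.39 − 0.0396) = 57.641/1.3504 = 42.684 bar
a/V_m² = 2.32/(1.39)² = 1.2008 bar
P = 42.684 − 1.2008 = 41.48 bar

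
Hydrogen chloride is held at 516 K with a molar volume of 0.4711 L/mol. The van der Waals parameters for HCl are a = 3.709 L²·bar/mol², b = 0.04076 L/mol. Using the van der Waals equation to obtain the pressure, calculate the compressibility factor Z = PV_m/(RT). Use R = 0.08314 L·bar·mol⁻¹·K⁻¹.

Z ≈ 0.9112

P = RT/(V_m − b) − a/V_m² = (0.08314)(516)/(0.4711 − 0.04076) − 3.709/(0.4711)²
  = 42.900/0.43034 − 16.712 = 99.689 − 16.712 = 82.977 bar
Z = PV_m/(RT) = (82.977)(0.4711)/((0.08314)(516)) = 39.090/42.900 = 0.9112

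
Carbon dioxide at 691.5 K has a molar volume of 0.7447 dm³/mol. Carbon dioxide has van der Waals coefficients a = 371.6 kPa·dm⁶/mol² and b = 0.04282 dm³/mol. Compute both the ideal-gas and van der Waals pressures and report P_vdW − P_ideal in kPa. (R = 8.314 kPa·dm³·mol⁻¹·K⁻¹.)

Ideal: P_ideal = RT/V_m = (8.314)(691.5)/0.7447 = 7720.06 kPa
vdW: P = RT/(V_m − b) − a/V_m² = 5749.13/0.701880 − 371.6/0.554578 = 8191.04 − 670.059 = 7520.98 kPa
ΔP = 7520.98 − 7720.06 = -199.1 kPa

ΔP ≈ -199.1 kPa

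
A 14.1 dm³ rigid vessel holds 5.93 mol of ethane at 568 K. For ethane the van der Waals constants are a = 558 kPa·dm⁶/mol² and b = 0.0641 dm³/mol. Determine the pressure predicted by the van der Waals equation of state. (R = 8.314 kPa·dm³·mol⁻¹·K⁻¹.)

P ≈ 1942 kPa

P = nRT/(V − nb) − a n²/V²
nRT/(V − nb) = (5.93)(8.314)(568)/(14.1 − 5.93×0.0641) = 28004/13.720 = 2041.1 kPa
a n²/V² = (558)(5.93)²/(14.1)² = 98.697 kPa
P = 2041.1 − 98.697 = 1942 kPa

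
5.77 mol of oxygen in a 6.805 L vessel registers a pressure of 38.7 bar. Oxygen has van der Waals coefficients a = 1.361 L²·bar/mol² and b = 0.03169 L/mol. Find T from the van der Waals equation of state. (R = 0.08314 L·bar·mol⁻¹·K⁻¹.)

T ≈ 547.7 K

T = (P + a n²/V²)(V − nb)/(nR)
P + a n²/V² = 38.7 + (1.361)(5.77)²/(6.805)² = 39.678 bar
V − nb = 6.805 − (5.77)(0.03169) = 6.6221 L
T = (39.678)(6.6221)/((5.77)(0.08314)) = 547.7 K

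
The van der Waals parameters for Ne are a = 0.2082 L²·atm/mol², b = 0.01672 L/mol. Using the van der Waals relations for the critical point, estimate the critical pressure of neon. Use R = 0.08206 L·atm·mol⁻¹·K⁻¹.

For a van der Waals gas, P_c = a/(27b²).
P_c = 0.2082/(27×(0.01672)²) = 0.2082/0.0075481 = 27.58 atm

P_c ≈ 27.58 atm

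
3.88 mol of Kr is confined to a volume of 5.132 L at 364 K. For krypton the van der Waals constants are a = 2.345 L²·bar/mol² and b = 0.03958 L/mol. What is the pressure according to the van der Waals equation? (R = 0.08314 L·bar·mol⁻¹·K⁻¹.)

P = nRT/(V − nb) − a n²/V²
nRT/(V − nb) = (3.88)(0.08314)(364)/(5.132 − 3.88×0.03958) = 117.42/4.9784 = 23.586 bar
a n²/V² = (2.345)(3.88)²/(5.132)² = 1.3404 bar
P = 23.586 − 1.3404 = 22.25 bar

P ≈ 22.25 bar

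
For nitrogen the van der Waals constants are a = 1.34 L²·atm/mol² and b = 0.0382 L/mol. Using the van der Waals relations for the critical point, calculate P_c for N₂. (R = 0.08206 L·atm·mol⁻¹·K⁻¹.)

P_c ≈ 34.01 atm

For a van der Waals gas, P_c = a/(27b²).
P_c = 1.34/(27×(0.0382)²) = 1.34/0.039399 = 34.01 atm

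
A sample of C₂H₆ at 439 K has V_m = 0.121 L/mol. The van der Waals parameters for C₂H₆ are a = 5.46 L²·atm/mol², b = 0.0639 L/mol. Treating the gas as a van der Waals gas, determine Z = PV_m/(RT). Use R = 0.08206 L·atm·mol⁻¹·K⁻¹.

P = RT/(V_m − b) − a/V_m² = (0.08206)(439)/(0.121 − 0.0639) − 5.46/(0.121)²
  = 36.024/0.057100 − 372.93 = 630.89 − 372.93 = 257.96 atm
Z = PV_m/(RT) = (257.96)(0.121)/((0.08206)(439)) = 31.213/36.024 = 0.8665

Z ≈ 0.8665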